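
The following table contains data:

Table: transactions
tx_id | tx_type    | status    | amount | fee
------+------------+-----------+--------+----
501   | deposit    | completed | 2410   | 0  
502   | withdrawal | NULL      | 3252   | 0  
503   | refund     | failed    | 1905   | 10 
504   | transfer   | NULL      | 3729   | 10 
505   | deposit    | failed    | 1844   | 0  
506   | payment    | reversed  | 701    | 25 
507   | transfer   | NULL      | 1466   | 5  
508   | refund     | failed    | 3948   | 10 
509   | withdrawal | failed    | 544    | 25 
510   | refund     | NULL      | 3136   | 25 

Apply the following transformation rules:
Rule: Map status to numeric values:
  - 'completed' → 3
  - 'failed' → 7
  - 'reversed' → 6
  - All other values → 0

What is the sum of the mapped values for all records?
37

Step 1: Apply mapping to each record
Step 2: Count by status:
  'completed': 1 records × 3 = 3
  'failed': 4 records × 7 = 28
  'reversed': 1 records × 6 = 6
Step 3: Sum all mapped values = 37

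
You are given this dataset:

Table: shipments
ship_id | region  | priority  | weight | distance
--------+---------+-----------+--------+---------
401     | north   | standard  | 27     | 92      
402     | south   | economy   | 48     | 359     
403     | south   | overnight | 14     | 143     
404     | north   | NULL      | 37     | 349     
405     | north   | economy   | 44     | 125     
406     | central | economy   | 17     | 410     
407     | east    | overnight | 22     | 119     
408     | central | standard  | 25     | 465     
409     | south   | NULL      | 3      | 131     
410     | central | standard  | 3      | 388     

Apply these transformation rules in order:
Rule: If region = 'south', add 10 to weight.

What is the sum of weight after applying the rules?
270

Step 1: Count records where region = 'south': 3
Step 2: Total bonus added: 3 × 10 = 30
Step 3: Original sum of weight: 240
Step 4: Final sum = 240 + 30 = 270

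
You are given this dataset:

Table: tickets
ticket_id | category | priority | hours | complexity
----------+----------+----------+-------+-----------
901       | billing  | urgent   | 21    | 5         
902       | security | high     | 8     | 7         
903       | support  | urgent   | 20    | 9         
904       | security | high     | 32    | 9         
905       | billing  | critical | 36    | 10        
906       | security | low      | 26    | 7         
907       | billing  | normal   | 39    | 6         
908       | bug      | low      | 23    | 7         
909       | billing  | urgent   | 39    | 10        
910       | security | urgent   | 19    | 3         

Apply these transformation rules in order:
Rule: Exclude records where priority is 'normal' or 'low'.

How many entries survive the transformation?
7

Step 1: Count records to exclude
  - 1 (normal) + 2 (low) = 3 records
Step 2: Total records: 10
Step 3: Remaining = 10 - 3 = 7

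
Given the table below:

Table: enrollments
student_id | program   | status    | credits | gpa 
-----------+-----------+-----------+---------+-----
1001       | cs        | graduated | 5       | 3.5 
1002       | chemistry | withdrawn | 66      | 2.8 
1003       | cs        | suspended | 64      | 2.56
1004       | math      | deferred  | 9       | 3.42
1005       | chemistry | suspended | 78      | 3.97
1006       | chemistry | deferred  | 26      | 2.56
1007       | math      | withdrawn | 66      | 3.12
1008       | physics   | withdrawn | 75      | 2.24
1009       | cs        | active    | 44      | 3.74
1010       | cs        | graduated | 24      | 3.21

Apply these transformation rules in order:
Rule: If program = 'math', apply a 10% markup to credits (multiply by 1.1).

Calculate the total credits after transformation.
464.5

Step 1: Records with program = 'math' have total credits = 75
Step 2: Apply multiplier: 75 × 1.1 = 82.5
Step 3: Other records total: 382
Step 4: Final sum = 82.5 + 382 = 464.5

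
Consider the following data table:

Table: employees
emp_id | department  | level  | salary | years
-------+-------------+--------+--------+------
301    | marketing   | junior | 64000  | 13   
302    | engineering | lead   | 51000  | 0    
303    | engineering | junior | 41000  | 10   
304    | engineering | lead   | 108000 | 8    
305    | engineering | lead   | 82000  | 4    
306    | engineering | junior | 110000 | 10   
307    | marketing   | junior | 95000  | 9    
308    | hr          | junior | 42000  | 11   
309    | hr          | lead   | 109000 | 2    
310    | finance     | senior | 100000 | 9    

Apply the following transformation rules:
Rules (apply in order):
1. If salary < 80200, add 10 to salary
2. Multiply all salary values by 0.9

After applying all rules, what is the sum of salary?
721836.0

Step 1: Apply Rule 1 - Add 10 to records with salary < 80200
  - 4 records affected: 198000 + (4 × 10) = 198040
  - Unaffected records: 604000
  - Sum after Rule 1: 802040
Step 2: Apply Rule 2 - Multiply all by 0.9
  - 802040 × 0.9 = 721836.0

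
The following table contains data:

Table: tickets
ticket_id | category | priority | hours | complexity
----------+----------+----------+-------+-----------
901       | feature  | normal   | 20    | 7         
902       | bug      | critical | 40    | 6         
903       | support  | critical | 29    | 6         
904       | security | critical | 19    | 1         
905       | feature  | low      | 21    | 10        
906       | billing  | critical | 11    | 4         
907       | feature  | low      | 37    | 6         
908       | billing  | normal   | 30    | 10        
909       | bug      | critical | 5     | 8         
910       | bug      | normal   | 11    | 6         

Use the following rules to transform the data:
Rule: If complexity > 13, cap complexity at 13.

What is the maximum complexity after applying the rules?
10

Step 1: Original maximum complexity = 10
Step 2: Check cap of 13 against maximum
Step 3: No records exceed the cap (max 10 <= cap 13), so no capping applies
Step 4: Maximum after transformation = 10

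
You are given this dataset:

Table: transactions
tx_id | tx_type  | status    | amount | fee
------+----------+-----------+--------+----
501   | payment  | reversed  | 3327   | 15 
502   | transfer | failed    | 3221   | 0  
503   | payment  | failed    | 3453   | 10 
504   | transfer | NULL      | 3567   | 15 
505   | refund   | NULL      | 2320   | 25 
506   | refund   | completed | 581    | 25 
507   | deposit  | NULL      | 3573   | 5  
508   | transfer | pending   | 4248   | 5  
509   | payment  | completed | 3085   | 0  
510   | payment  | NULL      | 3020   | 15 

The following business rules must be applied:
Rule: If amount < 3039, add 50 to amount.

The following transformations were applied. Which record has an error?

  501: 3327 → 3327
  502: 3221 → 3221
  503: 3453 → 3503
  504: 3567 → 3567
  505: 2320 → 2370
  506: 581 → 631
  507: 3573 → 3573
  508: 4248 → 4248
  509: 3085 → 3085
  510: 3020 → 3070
Record 503 has an error. The correct transformed value should be 3453, not 3503.

Step 1: Check each record against the rule
Step 2: Record 503 has amount = 3453
Step 3: Since 3453 >= 3039, the bonus should not have been applied
Step 4: Correct value = 3453, but claimed value = 3503
Conclusion: Record 503 has the error.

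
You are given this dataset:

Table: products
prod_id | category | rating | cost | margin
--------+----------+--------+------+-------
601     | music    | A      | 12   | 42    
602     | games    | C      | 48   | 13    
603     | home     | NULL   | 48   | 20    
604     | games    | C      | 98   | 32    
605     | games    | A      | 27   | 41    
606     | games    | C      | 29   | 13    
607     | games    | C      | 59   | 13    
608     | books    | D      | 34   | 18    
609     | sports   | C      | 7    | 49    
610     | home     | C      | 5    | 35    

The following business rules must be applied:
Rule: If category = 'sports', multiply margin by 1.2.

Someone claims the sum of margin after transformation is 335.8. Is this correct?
No, the correct result is 285.8.

Step 1: Calculate the correct sum after transformation
Step 2: Apply multiplier 1.2 to records where category = 'sports'
Step 3: Correct result = 285.8
Step 4: Claimed result = 335.8
Step 5: 285.8 ≠ 335.8
Conclusion: The claimed result is incorrect. The correct answer is 285.8.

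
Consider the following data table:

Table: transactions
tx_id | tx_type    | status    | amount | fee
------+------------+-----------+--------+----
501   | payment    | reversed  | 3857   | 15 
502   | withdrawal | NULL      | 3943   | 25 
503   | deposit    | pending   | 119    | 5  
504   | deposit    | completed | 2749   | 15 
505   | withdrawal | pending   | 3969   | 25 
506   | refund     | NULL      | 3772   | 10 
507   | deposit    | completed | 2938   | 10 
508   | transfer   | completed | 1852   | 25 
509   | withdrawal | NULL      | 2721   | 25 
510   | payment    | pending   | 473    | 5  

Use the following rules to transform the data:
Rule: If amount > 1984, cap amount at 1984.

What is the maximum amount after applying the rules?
1984

Step 1: Original maximum amount = 3969
Step 2: Apply cap at 1984
Step 3: 7 records had amount > 1984 and were capped
Step 4: Maximum after transformation = 1984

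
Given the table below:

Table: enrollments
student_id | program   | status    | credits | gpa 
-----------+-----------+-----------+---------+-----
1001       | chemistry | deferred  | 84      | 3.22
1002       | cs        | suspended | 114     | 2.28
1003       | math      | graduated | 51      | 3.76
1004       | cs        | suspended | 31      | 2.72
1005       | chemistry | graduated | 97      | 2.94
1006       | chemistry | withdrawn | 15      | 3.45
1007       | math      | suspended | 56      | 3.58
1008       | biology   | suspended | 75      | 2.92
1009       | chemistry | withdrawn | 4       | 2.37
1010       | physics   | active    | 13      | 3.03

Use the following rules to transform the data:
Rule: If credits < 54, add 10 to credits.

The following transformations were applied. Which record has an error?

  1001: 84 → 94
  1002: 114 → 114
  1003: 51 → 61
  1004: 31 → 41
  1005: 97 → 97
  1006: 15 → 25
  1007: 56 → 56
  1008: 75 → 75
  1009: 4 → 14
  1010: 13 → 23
Record 1001 has an error. The correct transformed value should be 84, not 94.

Step 1: Check each record against the rule
Step 2: Record 1001 has credits = 84
Step 3: Since 84 >= 54, the bonus should not have been applied
Step 4: Correct value = 84, but claimed value = 94
Conclusion: Record 1001 has the error.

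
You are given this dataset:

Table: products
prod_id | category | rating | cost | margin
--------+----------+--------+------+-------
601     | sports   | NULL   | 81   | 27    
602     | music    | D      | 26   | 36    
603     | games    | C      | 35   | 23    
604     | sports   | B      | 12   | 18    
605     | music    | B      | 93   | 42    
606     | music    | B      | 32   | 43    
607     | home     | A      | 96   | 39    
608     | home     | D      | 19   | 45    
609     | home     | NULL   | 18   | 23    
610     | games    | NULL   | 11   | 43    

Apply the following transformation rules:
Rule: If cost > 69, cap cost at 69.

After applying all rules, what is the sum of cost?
360

Step 1: 3 records have cost > 69
Step 2: These records originally summed to 270
Step 3: After capping: 3 × 69 = 207
Step 4: Unaffected records sum: 153
Step 5: Final sum = 207 + 153 = 360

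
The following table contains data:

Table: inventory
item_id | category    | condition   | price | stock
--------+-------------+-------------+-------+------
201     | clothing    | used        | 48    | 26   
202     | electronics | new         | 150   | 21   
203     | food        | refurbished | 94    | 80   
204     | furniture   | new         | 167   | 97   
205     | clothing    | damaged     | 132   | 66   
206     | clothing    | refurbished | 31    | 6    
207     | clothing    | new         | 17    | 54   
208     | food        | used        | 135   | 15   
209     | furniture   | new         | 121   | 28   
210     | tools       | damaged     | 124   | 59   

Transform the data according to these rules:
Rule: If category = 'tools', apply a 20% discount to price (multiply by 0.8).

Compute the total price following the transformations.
994.2

Step 1: Records with category = 'tools' have total price = 124
Step 2: Apply multiplier: 124 × 0.8 = 99.2
Step 3: Other records total: 895
Step 4: Final sum = 99.2 + 895 = 994.2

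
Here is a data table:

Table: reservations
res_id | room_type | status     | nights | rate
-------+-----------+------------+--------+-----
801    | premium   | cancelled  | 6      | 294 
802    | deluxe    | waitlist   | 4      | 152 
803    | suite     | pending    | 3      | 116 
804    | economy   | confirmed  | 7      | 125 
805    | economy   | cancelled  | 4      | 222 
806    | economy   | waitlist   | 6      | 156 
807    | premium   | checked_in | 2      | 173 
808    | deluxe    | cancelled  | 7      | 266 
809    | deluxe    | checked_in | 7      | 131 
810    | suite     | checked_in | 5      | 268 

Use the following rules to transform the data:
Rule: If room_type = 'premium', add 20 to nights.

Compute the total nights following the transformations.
91

Step 1: Count records where room_type = 'premium': 2
Step 2: Total bonus added: 2 × 20 = 40
Step 3: Original sum of nights: 51
Step 4: Final sum = 51 + 40 = 91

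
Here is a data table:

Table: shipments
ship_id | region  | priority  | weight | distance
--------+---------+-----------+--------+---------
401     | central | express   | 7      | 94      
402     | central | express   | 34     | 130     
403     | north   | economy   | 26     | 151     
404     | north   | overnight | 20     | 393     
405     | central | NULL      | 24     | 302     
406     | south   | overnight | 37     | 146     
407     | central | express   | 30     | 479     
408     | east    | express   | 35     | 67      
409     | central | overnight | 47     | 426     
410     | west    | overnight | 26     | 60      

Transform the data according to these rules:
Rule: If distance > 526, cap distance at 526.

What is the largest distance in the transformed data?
479

Step 1: Original maximum distance = 479
Step 2: Check cap of 526 against maximum
Step 3: No records exceed the cap (max 479 <= cap 526), so no capping applies
Step 4: Maximum after transformation = 479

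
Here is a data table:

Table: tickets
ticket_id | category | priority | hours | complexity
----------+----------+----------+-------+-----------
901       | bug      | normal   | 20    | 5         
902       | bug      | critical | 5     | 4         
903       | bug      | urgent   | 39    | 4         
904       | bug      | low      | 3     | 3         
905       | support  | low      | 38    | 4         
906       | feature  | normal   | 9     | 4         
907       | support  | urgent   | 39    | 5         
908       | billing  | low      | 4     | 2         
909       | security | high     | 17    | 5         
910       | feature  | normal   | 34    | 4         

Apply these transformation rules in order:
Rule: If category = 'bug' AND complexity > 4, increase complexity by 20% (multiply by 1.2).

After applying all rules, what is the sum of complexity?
41.0

Step 1: Find records where category = 'bug' AND complexity > 4
Step 2: 1 records match, summing to 5
Step 3: After multiplier: 5 × 1.2 = 6.0
Step 4: Unaffected records sum: 35
Step 5: Final sum = 6.0 + 35 = 41.0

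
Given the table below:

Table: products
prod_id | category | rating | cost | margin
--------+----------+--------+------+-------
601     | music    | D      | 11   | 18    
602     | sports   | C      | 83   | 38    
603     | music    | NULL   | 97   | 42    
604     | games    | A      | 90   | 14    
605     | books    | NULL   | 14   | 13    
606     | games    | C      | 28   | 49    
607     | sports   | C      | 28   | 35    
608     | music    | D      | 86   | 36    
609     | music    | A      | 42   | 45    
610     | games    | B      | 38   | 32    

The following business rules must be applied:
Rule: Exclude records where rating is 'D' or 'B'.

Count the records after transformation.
7

Step 1: Count records to exclude
  - 2 (D) + 1 (B) = 3 records
Step 2: Total records: 10
Step 3: Remaining = 10 - 3 = 7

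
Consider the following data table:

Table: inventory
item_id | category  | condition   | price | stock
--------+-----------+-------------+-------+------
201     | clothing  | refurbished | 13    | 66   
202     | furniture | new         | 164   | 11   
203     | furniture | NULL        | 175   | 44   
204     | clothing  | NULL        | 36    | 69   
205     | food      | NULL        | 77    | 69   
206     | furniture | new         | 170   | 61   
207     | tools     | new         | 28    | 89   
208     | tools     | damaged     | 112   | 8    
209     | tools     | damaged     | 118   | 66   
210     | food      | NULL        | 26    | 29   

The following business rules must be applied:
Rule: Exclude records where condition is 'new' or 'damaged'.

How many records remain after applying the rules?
5

Step 1: Count records to exclude
  - 3 (new) + 2 (damaged) = 5 records
Step 2: Total records: 10
Step 3: Remaining = 10 - 5 = 5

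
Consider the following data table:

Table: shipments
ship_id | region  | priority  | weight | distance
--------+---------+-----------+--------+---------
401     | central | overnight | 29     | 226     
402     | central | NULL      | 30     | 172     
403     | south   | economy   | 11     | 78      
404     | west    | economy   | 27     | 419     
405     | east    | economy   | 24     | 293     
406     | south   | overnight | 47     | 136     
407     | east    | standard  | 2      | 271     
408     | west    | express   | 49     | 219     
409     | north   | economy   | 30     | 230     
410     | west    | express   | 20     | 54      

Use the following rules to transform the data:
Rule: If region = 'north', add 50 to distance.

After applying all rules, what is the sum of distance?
2148

Step 1: Count records where region = 'north': 1
Step 2: Total bonus added: 1 × 50 = 50
Step 3: Original sum of distance: 2098
Step 4: Final sum = 2098 + 50 = 2148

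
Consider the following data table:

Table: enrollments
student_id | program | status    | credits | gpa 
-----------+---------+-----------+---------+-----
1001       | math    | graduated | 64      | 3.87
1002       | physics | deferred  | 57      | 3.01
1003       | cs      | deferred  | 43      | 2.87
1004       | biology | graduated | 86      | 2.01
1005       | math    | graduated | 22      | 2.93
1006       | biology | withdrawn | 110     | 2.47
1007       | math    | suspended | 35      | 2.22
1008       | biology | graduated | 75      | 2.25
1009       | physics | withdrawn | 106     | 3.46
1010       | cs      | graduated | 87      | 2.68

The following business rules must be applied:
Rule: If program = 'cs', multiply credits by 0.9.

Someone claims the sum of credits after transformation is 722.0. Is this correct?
No, the correct result is 672.0.

Step 1: Calculate the correct sum after transformation
Step 2: Apply multiplier 0.9 to records where program = 'cs'
Step 3: Correct result = 672.0
Step 4: Claimed result = 722.0
Step 5: 672.0 ≠ 722.0
Conclusion: The claimed result is incorrect. The correct answer is 672.0.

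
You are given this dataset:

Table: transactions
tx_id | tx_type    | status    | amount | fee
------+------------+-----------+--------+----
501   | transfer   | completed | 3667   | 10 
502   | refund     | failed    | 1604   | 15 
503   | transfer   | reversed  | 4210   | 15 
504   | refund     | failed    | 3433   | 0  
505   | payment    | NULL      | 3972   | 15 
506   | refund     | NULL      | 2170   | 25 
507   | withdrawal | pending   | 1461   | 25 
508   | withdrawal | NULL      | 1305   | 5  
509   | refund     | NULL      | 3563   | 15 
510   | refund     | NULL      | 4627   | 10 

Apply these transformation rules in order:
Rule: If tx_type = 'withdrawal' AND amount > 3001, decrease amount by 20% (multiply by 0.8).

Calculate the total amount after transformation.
30012

Step 1: Find records where tx_type = 'withdrawal' AND amount > 3001
Step 2: 0 records match, summing to 0
Step 3: After multiplier: 0 × 0.8 = 0.0
Step 4: Unaffected records sum: 30012
Step 5: Final sum = 0.0 + 30012 = 30012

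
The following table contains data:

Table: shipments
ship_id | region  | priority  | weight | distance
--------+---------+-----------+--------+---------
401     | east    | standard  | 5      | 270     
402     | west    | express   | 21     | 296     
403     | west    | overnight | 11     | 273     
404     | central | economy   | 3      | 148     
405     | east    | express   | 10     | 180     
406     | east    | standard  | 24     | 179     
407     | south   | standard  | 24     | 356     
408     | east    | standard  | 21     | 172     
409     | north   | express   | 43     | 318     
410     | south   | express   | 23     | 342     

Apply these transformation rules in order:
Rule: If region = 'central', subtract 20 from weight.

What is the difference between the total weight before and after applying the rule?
20

Step 1: Original sum of weight = 185
Step 2: 1 records have region = 'central'
Step 3: Each affected record changes by -20
Step 4: Total change = 1 × -20 = -20
Step 5: New sum = 185 + -20 = 165
Step 6: Difference = |165 - 185| = 20
        (Sum decreased by 20)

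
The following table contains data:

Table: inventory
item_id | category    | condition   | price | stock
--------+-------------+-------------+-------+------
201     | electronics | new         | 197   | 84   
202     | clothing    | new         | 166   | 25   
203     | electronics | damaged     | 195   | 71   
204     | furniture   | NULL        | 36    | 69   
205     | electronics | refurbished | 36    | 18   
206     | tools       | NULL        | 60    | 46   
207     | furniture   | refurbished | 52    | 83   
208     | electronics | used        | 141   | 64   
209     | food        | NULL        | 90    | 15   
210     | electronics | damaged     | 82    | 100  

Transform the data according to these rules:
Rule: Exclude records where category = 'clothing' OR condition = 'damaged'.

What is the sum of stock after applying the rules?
379

Step 1: Find records where category = 'clothing' OR condition = 'damaged'
Step 2: 3 records match, summing to 196
Step 3: Original sum: 575
Step 4: Remaining sum = 575 - 196 = 379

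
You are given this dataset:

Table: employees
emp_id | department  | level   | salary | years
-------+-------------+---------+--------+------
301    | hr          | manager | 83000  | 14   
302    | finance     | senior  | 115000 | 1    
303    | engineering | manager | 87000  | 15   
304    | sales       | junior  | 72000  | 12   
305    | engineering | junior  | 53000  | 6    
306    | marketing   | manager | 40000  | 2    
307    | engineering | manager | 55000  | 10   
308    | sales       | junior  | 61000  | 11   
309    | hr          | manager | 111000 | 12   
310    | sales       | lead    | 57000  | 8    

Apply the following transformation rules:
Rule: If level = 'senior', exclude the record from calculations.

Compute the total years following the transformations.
90

Step 1: Identify records where level = 'senior'
Step 2: The excluded records sum to 1
Step 3: Original total years = 91
Step 4: Remaining total = 91 - 1 = 90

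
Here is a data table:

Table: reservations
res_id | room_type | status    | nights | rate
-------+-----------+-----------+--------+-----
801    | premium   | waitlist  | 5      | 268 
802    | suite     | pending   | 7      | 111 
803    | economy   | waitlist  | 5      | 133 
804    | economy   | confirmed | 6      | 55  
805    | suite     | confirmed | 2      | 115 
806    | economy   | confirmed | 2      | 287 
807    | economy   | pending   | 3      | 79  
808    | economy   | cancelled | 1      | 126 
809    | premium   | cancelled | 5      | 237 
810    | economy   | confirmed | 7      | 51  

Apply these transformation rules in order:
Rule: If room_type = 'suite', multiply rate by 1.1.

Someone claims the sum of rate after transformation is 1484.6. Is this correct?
Yes, the result is correct.

Step 1: Calculate the correct sum after transformation
Step 2: Apply multiplier 1.1 to records where room_type = 'suite'
Step 3: Correct result = 1484.6
Step 4: Claimed result = 1484.6
Step 5: 1484.6 = 1484.6 ✓
Conclusion: The claimed result is correct.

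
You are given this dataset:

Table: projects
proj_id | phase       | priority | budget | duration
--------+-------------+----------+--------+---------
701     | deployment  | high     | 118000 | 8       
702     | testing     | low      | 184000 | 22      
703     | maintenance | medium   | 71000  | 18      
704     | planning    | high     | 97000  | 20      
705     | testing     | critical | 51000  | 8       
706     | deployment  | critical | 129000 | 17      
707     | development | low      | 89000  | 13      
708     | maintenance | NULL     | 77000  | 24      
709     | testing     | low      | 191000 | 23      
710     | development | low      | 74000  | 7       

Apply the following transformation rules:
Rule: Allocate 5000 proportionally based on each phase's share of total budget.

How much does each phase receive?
deployment: 1142.46, development: 753.93, maintenance: 684.55, planning: 448.66, testing: 1970.4

Step 1: Calculate total budget = 1081000
Step 2: Calculate each phase's proportion:
  deployment: 247000/1081000 = 22.85% → 1142.46
  development: 163000/1081000 = 15.08% → 753.93
  maintenance: 148000/1081000 = 13.69% → 684.55
  planning: 97000/1081000 = 8.97% → 448.66
  testing: 426000/1081000 = 39.41% → 1970.4
Step 3: Verify: sum of allocations ≈ 5000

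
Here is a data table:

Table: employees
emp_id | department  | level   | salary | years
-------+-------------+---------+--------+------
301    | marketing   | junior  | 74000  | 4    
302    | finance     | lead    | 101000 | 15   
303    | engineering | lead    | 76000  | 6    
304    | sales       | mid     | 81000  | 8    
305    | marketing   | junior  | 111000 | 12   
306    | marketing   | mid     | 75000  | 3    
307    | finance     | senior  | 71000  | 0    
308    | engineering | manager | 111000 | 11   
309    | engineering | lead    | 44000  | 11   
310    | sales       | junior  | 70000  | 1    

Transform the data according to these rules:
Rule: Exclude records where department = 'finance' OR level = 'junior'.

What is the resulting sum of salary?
387000

Step 1: Find records where department = 'finance' OR level = 'junior'
Step 2: 5 records match, summing to 427000
Step 3: Original sum: 814000
Step 4: Remaining sum = 814000 - 427000 = 387000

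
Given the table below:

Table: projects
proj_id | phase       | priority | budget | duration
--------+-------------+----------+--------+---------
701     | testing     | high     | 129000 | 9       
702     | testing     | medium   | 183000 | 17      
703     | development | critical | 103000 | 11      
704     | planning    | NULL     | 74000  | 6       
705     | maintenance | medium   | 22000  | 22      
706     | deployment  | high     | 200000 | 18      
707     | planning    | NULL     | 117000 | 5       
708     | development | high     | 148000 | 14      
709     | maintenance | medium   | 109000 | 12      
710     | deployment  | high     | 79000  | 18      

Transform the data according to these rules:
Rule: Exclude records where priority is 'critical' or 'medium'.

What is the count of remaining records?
6

Step 1: Count records to exclude
  - 1 (critical) + 3 (medium) = 4 records
Step 2: Total records: 10
Step 3: Remaining = 10 - 4 = 6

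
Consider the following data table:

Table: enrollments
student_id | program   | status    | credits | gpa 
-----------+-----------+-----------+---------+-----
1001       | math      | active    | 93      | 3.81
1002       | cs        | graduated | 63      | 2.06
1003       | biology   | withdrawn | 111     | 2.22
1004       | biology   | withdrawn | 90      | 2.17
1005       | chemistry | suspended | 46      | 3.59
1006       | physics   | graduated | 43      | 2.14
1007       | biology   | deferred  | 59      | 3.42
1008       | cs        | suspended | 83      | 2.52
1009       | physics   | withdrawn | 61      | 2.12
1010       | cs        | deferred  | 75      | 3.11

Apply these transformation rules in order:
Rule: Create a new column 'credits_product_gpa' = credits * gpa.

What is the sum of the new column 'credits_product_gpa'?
1956.5

Step 1: For each record, compute credits * gpa
Example calculations:
  93 * 3.81 = 354.33
  63 * 2.06 = 129.78
  111 * 2.22 = 246.42
  ...
Step 2: Sum all derived values
Step 3: Total = 1956.5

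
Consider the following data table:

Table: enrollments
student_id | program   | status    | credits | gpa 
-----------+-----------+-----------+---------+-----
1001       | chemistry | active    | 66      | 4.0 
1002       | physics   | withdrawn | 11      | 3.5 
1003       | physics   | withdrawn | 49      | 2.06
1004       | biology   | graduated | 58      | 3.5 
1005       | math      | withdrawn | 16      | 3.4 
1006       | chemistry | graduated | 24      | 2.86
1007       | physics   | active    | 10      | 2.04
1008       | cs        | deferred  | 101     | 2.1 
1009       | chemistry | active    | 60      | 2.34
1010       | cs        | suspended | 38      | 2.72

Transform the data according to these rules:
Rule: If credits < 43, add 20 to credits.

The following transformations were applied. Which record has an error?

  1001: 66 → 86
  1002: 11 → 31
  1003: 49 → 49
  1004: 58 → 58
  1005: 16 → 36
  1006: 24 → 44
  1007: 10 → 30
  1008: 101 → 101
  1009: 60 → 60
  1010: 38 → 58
Record 1001 has an error. The correct transformed value should be 66, not 86.

Step 1: Check each record against the rule
Step 2: Record 1001 has credits = 66
Step 3: Since 66 >= 43, the bonus should not have been applied
Step 4: Correct value = 66, but claimed value = 86
Conclusion: Record 1001 has the error.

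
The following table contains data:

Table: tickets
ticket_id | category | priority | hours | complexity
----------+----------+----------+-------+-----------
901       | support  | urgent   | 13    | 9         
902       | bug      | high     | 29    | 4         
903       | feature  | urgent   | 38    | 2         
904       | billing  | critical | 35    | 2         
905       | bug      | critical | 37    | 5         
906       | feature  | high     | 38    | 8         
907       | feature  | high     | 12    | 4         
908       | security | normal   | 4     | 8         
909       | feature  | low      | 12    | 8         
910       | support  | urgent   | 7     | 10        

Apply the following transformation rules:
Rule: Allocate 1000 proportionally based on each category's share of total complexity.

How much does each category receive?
billing: 33.33, bug: 150.0, feature: 366.67, security: 133.33, support: 316.67

Step 1: Calculate total complexity = 60
Step 2: Calculate each category's proportion:
  billing: 2/60 = 3.33% → 33.33
  bug: 9/60 = 15.00% → 150.0
  feature: 22/60 = 36.67% → 366.67
  security: 8/60 = 13.33% → 133.33
  support: 19/60 = 31.67% → 316.67
Step 3: Verify: sum of allocations ≈ 1000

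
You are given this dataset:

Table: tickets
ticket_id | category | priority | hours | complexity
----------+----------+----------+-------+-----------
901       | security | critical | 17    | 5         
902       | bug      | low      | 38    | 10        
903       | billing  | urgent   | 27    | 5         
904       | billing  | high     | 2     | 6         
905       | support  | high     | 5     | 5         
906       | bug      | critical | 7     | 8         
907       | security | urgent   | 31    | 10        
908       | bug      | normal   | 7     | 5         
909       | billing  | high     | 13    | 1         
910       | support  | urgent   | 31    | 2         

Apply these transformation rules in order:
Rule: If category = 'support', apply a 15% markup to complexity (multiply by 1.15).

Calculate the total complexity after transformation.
58.05

Step 1: Records with category = 'support' have total complexity = 7
Step 2: Apply multiplier: 7 × 1.15 = 8.05
Step 3: Other records total: 50
Step 4: Final sum = 8.05 + 50 = 58.05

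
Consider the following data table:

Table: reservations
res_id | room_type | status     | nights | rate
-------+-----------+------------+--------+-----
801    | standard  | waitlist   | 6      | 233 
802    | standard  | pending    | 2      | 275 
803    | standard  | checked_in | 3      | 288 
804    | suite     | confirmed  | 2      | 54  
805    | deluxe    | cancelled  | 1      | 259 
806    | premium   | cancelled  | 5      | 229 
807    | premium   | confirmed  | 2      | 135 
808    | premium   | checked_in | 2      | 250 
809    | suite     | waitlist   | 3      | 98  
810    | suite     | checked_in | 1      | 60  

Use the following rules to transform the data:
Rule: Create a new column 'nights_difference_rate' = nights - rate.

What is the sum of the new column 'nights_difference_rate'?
-1854

Step 1: For each record, compute nights - rate
Example calculations:
  6 - 233 = -227
  2 - 275 = -273
  3 - 288 = -285
  ...
Step 2: Sum all derived values
Step 3: Total = -1854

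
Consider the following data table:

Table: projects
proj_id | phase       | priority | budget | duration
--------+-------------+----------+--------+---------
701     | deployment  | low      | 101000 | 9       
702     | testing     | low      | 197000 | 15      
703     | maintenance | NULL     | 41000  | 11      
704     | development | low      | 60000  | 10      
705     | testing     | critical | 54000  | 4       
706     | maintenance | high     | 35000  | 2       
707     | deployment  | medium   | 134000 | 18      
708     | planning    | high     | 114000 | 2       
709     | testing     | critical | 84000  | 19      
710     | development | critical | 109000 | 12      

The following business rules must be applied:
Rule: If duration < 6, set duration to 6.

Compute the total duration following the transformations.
112

Step 1: 3 records have duration < 6
Step 2: These records originally summed to 8
Step 3: After setting to minimum: 3 × 6 = 18
Step 4: Unaffected records sum: 94
Step 5: Final sum = 18 + 94 = 112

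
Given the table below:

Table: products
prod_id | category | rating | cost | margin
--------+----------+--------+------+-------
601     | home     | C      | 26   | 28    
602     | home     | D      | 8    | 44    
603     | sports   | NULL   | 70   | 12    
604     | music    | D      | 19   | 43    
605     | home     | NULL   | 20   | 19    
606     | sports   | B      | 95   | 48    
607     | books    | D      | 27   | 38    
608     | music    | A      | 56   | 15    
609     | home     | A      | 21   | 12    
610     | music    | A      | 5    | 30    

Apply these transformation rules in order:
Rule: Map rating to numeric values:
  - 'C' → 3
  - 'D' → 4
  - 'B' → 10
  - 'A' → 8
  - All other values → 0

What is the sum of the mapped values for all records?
49

Step 1: Apply mapping to each record
Step 2: Count by status:
  'C': 1 records × 3 = 3
  'D': 3 records × 4 = 12
  'B': 1 records × 10 = 10
  'A': 3 records × 8 = 24
Step 3: Sum all mapped values = 49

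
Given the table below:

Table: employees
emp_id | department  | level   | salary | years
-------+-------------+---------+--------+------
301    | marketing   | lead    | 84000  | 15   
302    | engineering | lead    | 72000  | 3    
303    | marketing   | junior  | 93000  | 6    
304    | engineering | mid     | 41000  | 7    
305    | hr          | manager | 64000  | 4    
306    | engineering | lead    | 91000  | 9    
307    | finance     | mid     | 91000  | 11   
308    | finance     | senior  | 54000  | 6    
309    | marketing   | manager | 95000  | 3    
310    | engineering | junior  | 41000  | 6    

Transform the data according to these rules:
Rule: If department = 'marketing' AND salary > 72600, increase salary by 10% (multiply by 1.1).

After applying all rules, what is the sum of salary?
753200.0

Step 1: Find records where department = 'marketing' AND salary > 72600
Step 2: 3 records match, summing to 272000
Step 3: After multiplier: 272000 × 1.1 = 299200.0
Step 4: Unaffected records sum: 454000
Step 5: Final sum = 299200.0 + 454000 = 753200.0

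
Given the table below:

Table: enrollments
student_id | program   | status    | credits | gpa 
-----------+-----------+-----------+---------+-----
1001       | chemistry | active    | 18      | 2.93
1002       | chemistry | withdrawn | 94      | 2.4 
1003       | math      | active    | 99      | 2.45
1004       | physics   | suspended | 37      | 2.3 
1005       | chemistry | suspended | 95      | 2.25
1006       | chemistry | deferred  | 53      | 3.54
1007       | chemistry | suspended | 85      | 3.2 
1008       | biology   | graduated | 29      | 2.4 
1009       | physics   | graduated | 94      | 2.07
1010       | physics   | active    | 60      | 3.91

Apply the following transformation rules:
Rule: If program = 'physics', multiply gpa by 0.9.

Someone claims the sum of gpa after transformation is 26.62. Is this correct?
Yes, the result is correct.

Step 1: Calculate the correct sum after transformation
Step 2: Apply multiplier 0.9 to records where program = 'physics'
Step 3: Correct result = 26.62
Step 4: Claimed result = 26.62
Step 5: 26.62 = 26.62 ✓
Conclusion: The claimed result is correct.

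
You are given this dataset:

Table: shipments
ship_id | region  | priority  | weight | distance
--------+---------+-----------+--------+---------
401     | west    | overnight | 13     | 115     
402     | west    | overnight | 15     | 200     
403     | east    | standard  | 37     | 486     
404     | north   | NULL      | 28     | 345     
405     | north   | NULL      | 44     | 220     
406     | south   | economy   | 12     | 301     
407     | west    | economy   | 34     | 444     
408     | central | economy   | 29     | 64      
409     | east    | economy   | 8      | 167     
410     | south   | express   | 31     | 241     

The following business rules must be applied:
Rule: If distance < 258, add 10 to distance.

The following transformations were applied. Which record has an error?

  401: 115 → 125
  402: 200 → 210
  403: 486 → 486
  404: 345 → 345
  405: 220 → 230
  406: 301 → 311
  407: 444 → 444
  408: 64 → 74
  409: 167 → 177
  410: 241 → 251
Record 406 has an error. The correct transformed value should be 301, not 311.

Step 1: Check each record against the rule
Step 2: Record 406 has distance = 301
Step 3: Since 301 >= 258, the bonus should not have been applied
Step 4: Correct value = 301, but claimed value = 311
Conclusion: Record 406 has the error.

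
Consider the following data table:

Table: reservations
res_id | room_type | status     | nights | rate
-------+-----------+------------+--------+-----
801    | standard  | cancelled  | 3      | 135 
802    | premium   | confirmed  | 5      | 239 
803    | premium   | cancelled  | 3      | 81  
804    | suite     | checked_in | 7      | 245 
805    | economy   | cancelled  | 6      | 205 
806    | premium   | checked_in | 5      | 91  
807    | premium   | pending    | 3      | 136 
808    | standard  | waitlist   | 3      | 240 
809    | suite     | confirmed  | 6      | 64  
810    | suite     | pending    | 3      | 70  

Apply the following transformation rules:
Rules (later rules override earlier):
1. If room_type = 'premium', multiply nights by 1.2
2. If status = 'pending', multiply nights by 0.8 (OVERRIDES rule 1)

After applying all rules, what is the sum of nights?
45.4

Step 1: Rule 2 takes priority for records with status = 'pending'
  - 2 records: 6 × 0.8 = 4.8
Step 2: Rule 1 applies to remaining records with room_type = 'premium'
  - 3 records: 13 × 1.2 = 15.6
Step 3: Other records unchanged: 25
Step 4: Final sum = 4.8 + 15.6 + 25 = 45.4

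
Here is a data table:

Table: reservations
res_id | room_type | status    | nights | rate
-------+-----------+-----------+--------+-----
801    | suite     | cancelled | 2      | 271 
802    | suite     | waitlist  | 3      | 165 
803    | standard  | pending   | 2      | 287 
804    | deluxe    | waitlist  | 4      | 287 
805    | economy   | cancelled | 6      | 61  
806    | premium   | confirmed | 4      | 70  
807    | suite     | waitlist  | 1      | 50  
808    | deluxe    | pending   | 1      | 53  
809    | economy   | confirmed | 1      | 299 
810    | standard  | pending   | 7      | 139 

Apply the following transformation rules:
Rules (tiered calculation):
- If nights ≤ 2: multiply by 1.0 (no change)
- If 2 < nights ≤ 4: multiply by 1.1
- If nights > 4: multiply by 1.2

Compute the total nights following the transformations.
34.7

Step 1: Tier 1 (nights ≤ 2): 5 records, sum = 7 × 1.0 = 7.0
Step 2: Tier 2 (2 < nights ≤ 4): 3 records, sum = 11 × 1.1 = 12.1
Step 3: Tier 3 (nights > 4): 2 records, sum = 13 × 1.2 = 15.6
Step 4: Final sum = 7.0 + 12.1 + 15.6 = 34.7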